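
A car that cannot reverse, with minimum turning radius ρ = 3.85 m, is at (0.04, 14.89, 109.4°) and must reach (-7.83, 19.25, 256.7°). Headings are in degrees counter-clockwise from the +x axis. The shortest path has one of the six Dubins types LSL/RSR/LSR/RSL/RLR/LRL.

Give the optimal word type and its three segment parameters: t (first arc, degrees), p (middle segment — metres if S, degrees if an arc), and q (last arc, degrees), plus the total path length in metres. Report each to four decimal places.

RSL: t = 18.0310°, p = 2.3801 m, q = 165.3310°, L = 14.7012 m

Let ψ = atan2(Δy, Δx) = atan2(4.36, -7.87) = 151.0134° be the start→goal bearing.
Normalize: d = |goal − start| / ρ = 8.997027/3.85 = 2.336890, α = (θ_start − ψ) mod 360° = 318.3866° = 5.556894 rad, β = (θ_goal − ψ) mod 360° = 105.6866° = 1.844579 rad.
Common terms: sin α = -0.664102, cos α = 0.747642, sin β = 0.962755, cos β = -0.270375, cos(α−β) = -0.841511, d² = 5.461056. Work in radians in the unit-radius frame; every candidate has L = ρ·(t + p + q).
LSL: p² = 2 + d² − 2cos(α−β) + 2d(sin α − sin β) = 1.540506; p = √p² = 1.241171; φ = atan2(cos β − cos α, d + sin α − sin β) = -0.961772 rad; t = (φ − α) mod 2π = 6.047704 rad, q = (β − φ) mod 2π = 2.806351 rad → L = 3.85·(6.047704 + 1.241171 + 2.806351) = 3.85·10.095227 = 38.866623 m
RSR: p² = 2 + d² − 2cos(α−β) + 2d(sin β − sin α) = 16.747648; p = √p² = 4.092389; φ = atan2(cos α − cos β, d − sin α + sin β) = 0.251398 rad; t = (α − φ) mod 2π = 5.305495 rad, q = (φ − β) mod 2π = 4.690005 rad → L = 3.85·(5.305495 + 4.092389 + 4.690005) = 3.85·14.087890 = 54.238375 m
LSR: p² = d² − 2 + 2cos(α−β) + 2d(sin α + sin β) = 3.173876; p = √p² = 1.781537; φ = atan2(−cos α − cos β, d + sin α + sin β) − atan2(−2, p) = 0.663957 rad; t = (φ − α) mod 2π = 1.390249 rad, q = (φ − β) mod 2π = 5.102564 rad → L = 3.85·(1.390249 + 1.781537 + 5.102564) = 3.85·8.274351 = 31.856249 m
RSL: p² = d² − 2 + 2cos(α−β) − 2d(sin α + sin β) = 0.382193; p = √p² = 0.618217; φ = atan2(cos α + cos β, d − sin α − sin β) − atan2(2, p) = -1.040991 rad; t = (α − φ) mod 2π = 0.314699 rad, q = (β − φ) mod 2π = 2.885569 rad → L = 3.85·(0.314699 + 0.618217 + 2.885569) = 3.85·3.818486 = 14.701172 m
RLR: c = (6 − d² + 2cos(α−β) + 2d(sin α − sin β))/8 = -1.093456, |c| > 1 → infeasible
LRL: c = (6 − d² + 2cos(α−β) − 2d(sin α − sin β))/8 = 0.807437; p = 2π − arccos c = 5.652183 rad; φ = atan2(cos β − cos α, d + sin α − sin β) = -0.961772 rad; t = (φ − α + p/2) mod 2π = 2.590611 rad, q = (β − α − t + p) mod 2π = 5.632442 rad → L = 3.85·(2.590611 + 5.652183 + 5.632442) = 3.85·13.875236 = 53.419660 m
Shortest: RSL with L = 14.701172 m ≈ 14.7012 m
Convert RSL to answer units (arcs ×180/π): t = 0.314699·180/π = 18.0310°, p = ρ·p = 3.85·0.618217 = 2.3801 m, q = 2.885569·180/π = 165.3310°, L = 14.7012 m.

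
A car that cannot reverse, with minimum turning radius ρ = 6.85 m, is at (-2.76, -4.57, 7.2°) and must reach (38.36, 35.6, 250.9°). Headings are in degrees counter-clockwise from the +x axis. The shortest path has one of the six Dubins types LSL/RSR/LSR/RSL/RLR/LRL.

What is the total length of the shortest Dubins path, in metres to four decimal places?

75.1319 m

Let ψ = atan2(Δy, Δx) = atan2(40.17, 41.12) = 44.3304° be the start→goal bearing.
Normalize: d = |goal − start| / ρ = 57.484635/6.85 = 8.391918, α = (θ_start − ψ) mod 360° = 322.8696° = 5.635137 rad, β = (θ_goal − ψ) mod 360° = 206.5696° = 3.605319 rad.
Common terms: sin α = -0.603632, cos α = 0.797263, sin β = -0.447284, cos β = -0.894392, cos(α−β) = -0.443071, d² = 70.424280. Work in radians in the unit-radius frame; every candidate has L = ρ·(t + p + q).
LSL: p² = 2 + d² − 2cos(α−β) + 2d(sin α − sin β) = 70.686309; p = √p² = 8.407515; φ = atan2(cos β − cos α, d + sin α − sin β) = -0.202591 rad; t = (φ − α) mod 2π = 0.445458 rad, q = (β − φ) mod 2π = 3.807909 rad → L = 6.85·(0.445458 + 8.407515 + 3.807909) = 6.85·12.660882 = 86.727045 m
RSR: p² = 2 + d² − 2cos(α−β) + 2d(sin β − sin α) = 75.934536; p = √p² = 8.714042; φ = atan2(cos α − cos β, d − sin α + sin β) = 0.195370 rad; t = (α − φ) mod 2π = 5.439767 rad, q = (φ − β) mod 2π = 2.873237 rad → L = 6.85·(5.439767 + 8.714042 + 2.873237) = 6.85·17.027046 = 116.635263 m
LSR: p² = d² − 2 + 2cos(α−β) + 2d(sin α + sin β) = 49.899744; p = √p² = 7.063975; φ = atan2(−cos α − cos β, d + sin α + sin β) − atan2(−2, p) = 0.289136 rad; t = (φ − α) mod 2π = 0.937184 rad, q = (φ − β) mod 2π = 2.967002 rad → L = 6.85·(0.937184 + 7.063975 + 2.967002) = 6.85·10.968162 = 75.131908 m
RSL: p² = d² − 2 + 2cos(α−β) − 2d(sin α + sin β) = 85.176533; p = √p² = 9.229113; φ = atan2(cos α + cos β, d − sin α − sin β) − atan2(2, p) = -0.223691 rad; t = (α − φ) mod 2π = 5.858828 rad, q = (β − φ) mod 2π = 3.829010 rad → L = 6.85·(5.858828 + 9.229113 + 3.829010) = 6.85·18.916952 = 129.581120 m
RLR: c = (6 − d² + 2cos(α−β) + 2d(sin α − sin β))/8 = -8.491817, |c| > 1 → infeasible
LRL: c = (6 − d² + 2cos(α−β) − 2d(sin α − sin β))/8 = -7.835789, |c| > 1 → infeasible
Shortest: LSR with L = 75.131908 m ≈ 75.1319 m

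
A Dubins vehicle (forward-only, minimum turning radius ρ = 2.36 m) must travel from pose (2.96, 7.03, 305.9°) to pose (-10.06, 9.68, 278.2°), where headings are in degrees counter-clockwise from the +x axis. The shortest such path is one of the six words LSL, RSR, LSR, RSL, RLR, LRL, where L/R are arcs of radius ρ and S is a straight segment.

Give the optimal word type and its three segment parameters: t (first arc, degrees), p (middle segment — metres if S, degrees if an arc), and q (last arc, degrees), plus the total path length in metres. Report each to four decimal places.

RSL: t = 181.1720°, p = 8.5894 m, q = 153.4720°, L = 22.3733 m

Let ψ = atan2(Δy, Δx) = atan2(2.65, -13.02) = 168.4956° be the start→goal bearing.
Normalize: d = |goal − start| / ρ = 13.286945/2.36 = 5.630061, α = (θ_start − ψ) mod 360° = 137.4044° = 2.398160 rad, β = (θ_goal − ψ) mod 360° = 109.7044° = 1.914704 rad.
Common terms: sin α = 0.676819, cos α = -0.736150, sin β = 0.941444, cos β = -0.337168, cos(α−β) = 0.885394, d² = 31.697590. Work in radians in the unit-radius frame; every candidate has L = ρ·(t + p + q).
LSL: p² = 2 + d² − 2cos(α−β) + 2d(sin α − sin β) = 28.947088; p = √p² = 5.380250; φ = atan2(cos β − cos α, d + sin α − sin β) = 0.074225 rad; t = (φ − α) mod 2π = 3.959250 rad, q = (β − φ) mod 2π = 1.840479 rad → L = 2.36·(3.959250 + 5.380250 + 1.840479) = 2.36·11.179979 = 26.384750 m
RSR: p² = 2 + d² − 2cos(α−β) + 2d(sin β − sin α) = 34.906519; p = √p² = 5.908174; φ = atan2(cos α − cos β, d − sin α + sin β) = -0.067582 rad; t = (α − φ) mod 2π = 2.465742 rad, q = (φ − β) mod 2π = 4.300900 rad → L = 2.36·(2.465742 + 5.908174 + 4.300900) = 2.36·12.674815 = 29.912564 m
LSR: p² = d² − 2 + 2cos(α−β) + 2d(sin α + sin β) = 49.690221; p = √p² = 7.049129; φ = atan2(−cos α − cos β, d + sin α + sin β) − atan2(−2, p) = 0.423467 rad; t = (φ − α) mod 2π = 4.308493 rad, q = (φ − β) mod 2π = 4.791949 rad → L = 2.36·(4.308493 + 7.049129 + 4.791949) = 2.36·16.149571 = 38.112988 m
RSL: p² = d² − 2 + 2cos(α−β) − 2d(sin α + sin β) = 13.246534; p = √p² = 3.639579; φ = atan2(cos α + cos β, d − sin α − sin β) − atan2(2, p) = -0.763888 rad; t = (α − φ) mod 2π = 3.162048 rad, q = (β − φ) mod 2π = 2.678592 rad → L = 2.36·(3.162048 + 3.639579 + 2.678592) = 2.36·9.480218 = 22.373316 m
RLR: c = (6 − d² + 2cos(α−β) + 2d(sin α − sin β))/8 = -3.363315, |c| > 1 → infeasible
LRL: c = (6 − d² + 2cos(α−β) − 2d(sin α − sin β))/8 = -2.618386, |c| > 1 → infeasible
Shortest: RSL with L = 22.373316 m ≈ 22.3733 m
Convert RSL to answer units (arcs ×180/π): t = 3.162048·180/π = 181.1720°, p = ρ·p = 2.36·3.639579 = 8.5894 m, q = 2.678592·180/π = 153.4720°, L = 22.3733 m.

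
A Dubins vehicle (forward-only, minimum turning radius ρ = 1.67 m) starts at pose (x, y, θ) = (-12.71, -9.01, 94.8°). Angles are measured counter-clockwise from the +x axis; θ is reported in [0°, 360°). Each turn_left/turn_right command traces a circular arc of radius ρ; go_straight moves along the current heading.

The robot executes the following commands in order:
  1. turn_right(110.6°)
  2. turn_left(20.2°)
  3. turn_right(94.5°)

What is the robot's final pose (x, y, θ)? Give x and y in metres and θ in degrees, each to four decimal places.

set_pose: (x, y, θ) = (-12.7100, -9.0100, 94.8000°), ρ = 1.67
turn_right(110.6°): centre at ρ to the right, rotate −110.6° → (-10.5911, -7.2634, -15.8000° ≡ 344.2000°)
turn_left(20.2°): centre at ρ to the left, rotate +20.2° → (-10.0083, -7.3215, 364.4000° ≡ 4.4000°)
turn_right(94.5°): centre at ρ to the right, rotate −94.5° → (-8.2102, -8.9895, -90.1000° ≡ 269.9000°)

(-8.2102, -8.9895, 269.9000°)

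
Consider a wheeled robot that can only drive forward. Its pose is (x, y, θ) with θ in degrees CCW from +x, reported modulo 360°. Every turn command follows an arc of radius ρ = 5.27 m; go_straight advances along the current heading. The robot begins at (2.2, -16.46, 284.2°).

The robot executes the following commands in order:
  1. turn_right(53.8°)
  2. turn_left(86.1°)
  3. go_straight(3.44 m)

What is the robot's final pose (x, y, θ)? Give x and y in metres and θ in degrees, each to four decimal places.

set_pose: (x, y, θ) = (2.2000, -16.4600, 284.2000°), ρ = 5.27
turn_right(53.8°): centre at ρ to the right, rotate −53.8° → (1.1516, -21.1120, 230.4000°)
turn_left(86.1°): centre at ρ to the left, rotate +86.1° → (1.5846, -28.2939, 316.5000°)
go_straight(3.44): x += 3.44·cos θ, y += 3.44·sin θ → (4.0799, -30.6619, 316.5000°)

(4.0799, -30.6619, 316.5000°)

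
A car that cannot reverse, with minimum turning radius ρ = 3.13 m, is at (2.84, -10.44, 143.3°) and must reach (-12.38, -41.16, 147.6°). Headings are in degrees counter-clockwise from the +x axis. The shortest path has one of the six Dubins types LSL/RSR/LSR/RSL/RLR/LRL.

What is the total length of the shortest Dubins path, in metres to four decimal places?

Let ψ = atan2(Δy, Δx) = atan2(-30.72, -15.22) = -116.3558° be the start→goal bearing.
Normalize: d = |goal − start| / ρ = 34.283623/3.13 = 10.953234, α = (θ_start − ψ) mod 360° = 259.6558° = 4.531848 rad, β = (θ_goal − ψ) mod 360° = 263.9558° = 4.606897 rad.
Common terms: sin α = -0.983747, cos α = -0.179562, sin β = -0.994441, cos β = -0.105296, cos(α−β) = 0.997185, d² = 119.973339. Work in radians in the unit-radius frame; every candidate has L = ρ·(t + p + q).
LSL: p² = 2 + d² − 2cos(α−β) + 2d(sin α − sin β) = 120.213240; p = √p² = 10.964180; φ = atan2(cos β − cos α, d + sin α − sin β) = 0.006774 rad; t = (φ − α) mod 2π = 1.758111 rad, q = (β − φ) mod 2π = 4.600124 rad → L = 3.13·(1.758111 + 10.964180 + 4.600124) = 3.13·17.322414 = 54.219157 m
RSR: p² = 2 + d² − 2cos(α−β) + 2d(sin β − sin α) = 119.744697; p = √p² = 10.942792; φ = atan2(cos α − cos β, d − sin α + sin β) = -0.006787 rad; t = (α − φ) mod 2π = 4.538635 rad, q = (φ − β) mod 2π = 1.669501 rad → L = 3.13·(4.538635 + 10.942792 + 1.669501) = 3.13·17.150928 = 53.682405 m
LSR: p² = d² − 2 + 2cos(α−β) + 2d(sin α + sin β) = 76.632603; p = √p² = 8.754005; φ = atan2(−cos α − cos β, d + sin α + sin β) − atan2(−2, p) = 0.256340 rad; t = (φ − α) mod 2π = 2.007677 rad, q = (φ − β) mod 2π = 1.932628 rad → L = 3.13·(2.007677 + 8.754005 + 1.932628) = 3.13·12.694310 = 39.733190 m
RSL: p² = d² − 2 + 2cos(α−β) − 2d(sin α + sin β) = 163.302814; p = √p² = 12.778999; φ = atan2(cos α + cos β, d − sin α − sin β) − atan2(2, p) = -0.177272 rad; t = (α − φ) mod 2π = 4.709120 rad, q = (β − φ) mod 2π = 4.784170 rad → L = 3.13·(4.709120 + 12.778999 + 4.784170) = 3.13·22.272289 = 69.712264 m
RLR: c = (6 − d² + 2cos(α−β) + 2d(sin α − sin β))/8 = -13.968087, |c| > 1 → infeasible
LRL: c = (6 − d² + 2cos(α−β) − 2d(sin α − sin β))/8 = -14.026655, |c| > 1 → infeasible
Shortest: LSR with L = 39.733190 m ≈ 39.7332 m

39.7332 m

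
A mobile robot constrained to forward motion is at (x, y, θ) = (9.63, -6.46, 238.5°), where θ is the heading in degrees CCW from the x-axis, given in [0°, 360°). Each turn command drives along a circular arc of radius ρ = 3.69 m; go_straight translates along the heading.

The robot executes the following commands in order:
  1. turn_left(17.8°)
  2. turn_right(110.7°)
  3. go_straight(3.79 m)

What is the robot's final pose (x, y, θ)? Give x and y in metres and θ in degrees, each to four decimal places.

set_pose: (x, y, θ) = (9.6300, -6.4600, 238.5000°), ρ = 3.69
turn_left(17.8°): centre at ρ to the left, rotate +17.8° → (9.1912, -7.5141, 256.3000°)
turn_right(110.7°): centre at ρ to the right, rotate −110.7° → (3.5215, -9.6848, 145.6000°)
go_straight(3.79): x += 3.79·cos θ, y += 3.79·sin θ → (0.3943, -7.5436, 145.6000°)

(0.3943, -7.5436, 145.6000°)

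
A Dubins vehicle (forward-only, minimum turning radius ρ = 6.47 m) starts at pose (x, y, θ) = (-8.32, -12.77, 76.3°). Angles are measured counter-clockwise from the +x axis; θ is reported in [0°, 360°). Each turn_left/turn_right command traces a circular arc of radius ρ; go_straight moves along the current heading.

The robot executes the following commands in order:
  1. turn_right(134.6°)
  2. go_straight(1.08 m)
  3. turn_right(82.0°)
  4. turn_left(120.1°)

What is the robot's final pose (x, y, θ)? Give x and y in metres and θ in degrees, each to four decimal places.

set_pose: (x, y, θ) = (-8.3200, -12.7700, 76.3000°), ρ = 6.47
turn_right(134.6°): centre at ρ to the right, rotate −134.6° → (3.4707, -10.9025, -58.3000° ≡ 301.7000°)
go_straight(1.08): x += 1.08·cos θ, y += 1.08·sin θ → (4.0382, -11.8214, 301.7000°)
turn_right(82.0°): centre at ρ to the right, rotate −82.0° → (2.6663, -20.1992, 219.7000°)
turn_left(120.1°): centre at ρ to the left, rotate +120.1° → (4.5650, -31.2493, 339.8000°)

(4.5650, -31.2493, 339.8000°)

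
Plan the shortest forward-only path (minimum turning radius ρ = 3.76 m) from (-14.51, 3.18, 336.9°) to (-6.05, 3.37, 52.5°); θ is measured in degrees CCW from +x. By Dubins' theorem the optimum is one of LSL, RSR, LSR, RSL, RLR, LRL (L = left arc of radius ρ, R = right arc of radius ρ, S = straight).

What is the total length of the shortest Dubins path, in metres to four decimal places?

9.0812 m

Let ψ = atan2(Δy, Δx) = atan2(0.19, 8.46) = 1.2866° be the start→goal bearing.
Normalize: d = |goal − start| / ρ = 8.462133/3.76 = 2.250567, α = (θ_start − ψ) mod 360° = 335.6134° = 5.857559 rad, β = (θ_goal − ψ) mod 360° = 51.2134° = 0.893843 rad.
Common terms: sin α = -0.412891, cos α = 0.910780, sin β = 0.779485, cos β = 0.626421, cos(α−β) = 0.248690, d² = 5.065053. Work in radians in the unit-radius frame; every candidate has L = ρ·(t + p + q).
LSL: p² = 2 + d² − 2cos(α−β) + 2d(sin α − sin β) = 1.200630; p = √p² = 1.095733; φ = atan2(cos β − cos α, d + sin α − sin β) = -0.262520 rad; t = (φ − α) mod 2π = 0.163106 rad, q = (β − φ) mod 2π = 1.156363 rad → L = 3.76·(0.163106 + 1.095733 + 1.156363) = 3.76·2.415201 = 9.081157 m
RSR: p² = 2 + d² − 2cos(α−β) + 2d(sin β − sin α) = 11.934718; p = √p² = 3.454666; φ = atan2(cos α − cos β, d − sin α + sin β) = 0.082405 rad; t = (α − φ) mod 2π = 5.775154 rad, q = (φ − β) mod 2π = 5.471747 rad → L = 3.76·(5.775154 + 3.454666 + 5.471747) = 3.76·14.701568 = 55.277895 m
LSR: p² = d² − 2 + 2cos(α−β) + 2d(sin α + sin β) = 5.212522; p = √p² = 2.283095; φ = atan2(−cos α − cos β, d + sin α + sin β) − atan2(−2, p) = 0.188329 rad; t = (φ − α) mod 2π = 0.613955 rad, q = (φ − β) mod 2π = 5.577671 rad → L = 3.76·(0.613955 + 2.283095 + 5.577671) = 3.76·8.474721 = 31.864950 m
RSL: p² = d² − 2 + 2cos(α−β) − 2d(sin α + sin β) = 1.912345; p = √p² = 1.382876; φ = atan2(cos α + cos β, d − sin α − sin β) − atan2(2, p) = -0.281457 rad; t = (α − φ) mod 2π = 6.139017 rad, q = (β − φ) mod 2π = 1.175300 rad → L = 3.76·(6.139017 + 1.382876 + 1.175300) = 3.76·8.697192 = 32.701444 m
RLR: c = (6 − d² + 2cos(α−β) + 2d(sin α − sin β))/8 = -0.491840; p = 2π − arccos c = 4.198188 rad; φ = atan2(cos α − cos β, d − sin α + sin β) = 0.082405 rad; t = (α − φ + p/2) mod 2π = 1.591063 rad, q = (α − β − t + p) mod 2π = 1.287656 rad → L = 3.76·(1.591063 + 4.198188 + 1.287656) = 3.76·7.076906 = 26.609167 m
LRL: c = (6 − d² + 2cos(α−β) − 2d(sin α − sin β))/8 = 0.849921; p = 2π − arccos c = 5.728225 rad; φ = atan2(cos β − cos α, d + sin α − sin β) = -0.262520 rad; t = (φ − α + p/2) mod 2π = 3.027218 rad, q = (β − α − t + p) mod 2π = 4.020476 rad → L = 3.76·(3.027218 + 5.728225 + 4.020476) = 3.76·12.775919 = 48.037454 m
Shortest: LSL with L = 9.081157 m ≈ 9.0812 m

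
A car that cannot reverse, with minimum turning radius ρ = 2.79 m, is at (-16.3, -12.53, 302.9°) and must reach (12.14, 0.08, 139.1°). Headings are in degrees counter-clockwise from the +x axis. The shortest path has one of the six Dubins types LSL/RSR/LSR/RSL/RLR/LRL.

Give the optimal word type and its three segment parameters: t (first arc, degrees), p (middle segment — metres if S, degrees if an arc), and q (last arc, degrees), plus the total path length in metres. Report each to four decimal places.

Let ψ = atan2(Δy, Δx) = atan2(12.61, 28.44) = 23.9120° be the start→goal bearing.
Normalize: d = |goal − start| / ρ = 31.110219/2.79 = 11.150616, α = (θ_start − ψ) mod 360° = 278.9880° = 4.869259 rad, β = (θ_goal − ψ) mod 360° = 115.1880° = 2.010410 rad.
Common terms: sin α = -0.987721, cos α = 0.156228, sin β = 0.904916, cos β = -0.425590, cos(α−β) = -0.960294, d² = 124.336237. Work in radians in the unit-radius frame; every candidate has L = ρ·(t + p + q).
LSL: p² = 2 + d² − 2cos(α−β) + 2d(sin α − sin β) = 86.048681; p = √p² = 9.276243; φ = atan2(cos β − cos α, d + sin α − sin β) = -0.062762 rad; t = (φ − α) mod 2π = 1.351164 rad, q = (β − φ) mod 2π = 2.073172 rad → L = 2.79·(1.351164 + 9.276243 + 2.073172) = 2.79·12.700579 = 35.434615 m
RSR: p² = 2 + d² − 2cos(α−β) + 2d(sin β − sin α) = 170.464967; p = √p² = 13.056223; φ = atan2(cos α − cos β, d − sin α + sin β) = 0.044577 rad; t = (α − φ) mod 2π = 4.824682 rad, q = (φ − β) mod 2π = 4.317353 rad → L = 2.79·(4.824682 + 13.056223 + 4.317353) = 2.79·22.198258 = 61.933140 m
LSR: p² = d² − 2 + 2cos(α−β) + 2d(sin α + sin β) = 118.568999; p = √p² = 10.888939; φ = atan2(−cos α − cos β, d + sin α + sin β) − atan2(−2, p) = 0.205981 rad; t = (φ − α) mod 2π = 1.619907 rad, q = (φ − β) mod 2π = 4.478756 rad → L = 2.79·(1.619907 + 10.888939 + 4.478756) = 2.79·16.987602 = 47.395410 m
RSL: p² = d² − 2 + 2cos(α−β) − 2d(sin α + sin β) = 122.262300; p = √p² = 11.057228; φ = atan2(cos α + cos β, d − sin α − sin β) − atan2(2, p) = -0.202916 rad; t = (α − φ) mod 2π = 5.072176 rad, q = (β − φ) mod 2π = 2.213326 rad → L = 2.79·(5.072176 + 11.057228 + 2.213326) = 2.79·18.342730 = 51.176218 m
RLR: c = (6 − d² + 2cos(α−β) + 2d(sin α − sin β))/8 = -20.308121, |c| > 1 → infeasible
LRL: c = (6 − d² + 2cos(α−β) − 2d(sin α − sin β))/8 = -9.756085, |c| > 1 → infeasible
Shortest: LSL with L = 35.434615 m ≈ 35.4346 m
Convert LSL to answer units (arcs ×180/π): t = 1.351164·180/π = 77.4160°, p = ρ·p = 2.79·9.276243 = 25.8807 m, q = 2.073172·180/π = 118.7840°, L = 35.4346 m.

LSL: t = 77.4160°, p = 25.8807 m, q = 118.7840°, L = 35.4346 m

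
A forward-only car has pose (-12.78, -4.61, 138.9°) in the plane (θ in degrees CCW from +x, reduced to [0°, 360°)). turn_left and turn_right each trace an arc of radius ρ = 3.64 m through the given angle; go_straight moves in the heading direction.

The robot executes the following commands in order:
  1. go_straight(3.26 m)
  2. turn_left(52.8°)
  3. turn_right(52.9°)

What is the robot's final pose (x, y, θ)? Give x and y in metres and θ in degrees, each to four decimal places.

(-21.5034, -0.8200, 138.8000°)

set_pose: (x, y, θ) = (-12.7800, -4.6100, 138.9000°), ρ = 3.64
go_straight(3.26): x += 3.26·cos θ, y += 3.26·sin θ → (-15.2366, -2.4670, 138.9000°)
turn_left(52.8°): centre at ρ to the left, rotate +52.8° → (-18.3676, -1.6456, 191.7000°)
turn_right(52.9°): centre at ρ to the right, rotate −52.9° → (-21.5034, -0.8200, 138.8000°)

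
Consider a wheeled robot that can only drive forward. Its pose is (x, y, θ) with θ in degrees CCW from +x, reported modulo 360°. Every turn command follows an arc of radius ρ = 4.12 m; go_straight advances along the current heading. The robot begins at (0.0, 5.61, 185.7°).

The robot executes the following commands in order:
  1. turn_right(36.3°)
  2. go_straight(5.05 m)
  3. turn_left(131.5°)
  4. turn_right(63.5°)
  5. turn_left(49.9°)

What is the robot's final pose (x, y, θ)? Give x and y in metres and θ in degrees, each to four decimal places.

(-16.1524, -2.7223, 267.3000°)

set_pose: (x, y, θ) = (0.0000, 5.6100, 185.7000°), ρ = 4.12
turn_right(36.3°): centre at ρ to the right, rotate −36.3° → (-2.5064, 6.1634, 149.4000°)
go_straight(5.05): x += 5.05·cos θ, y += 5.05·sin θ → (-6.8532, 8.7340, 149.4000°)
turn_left(131.5°): centre at ρ to the left, rotate +131.5° → (-12.9961, 4.4087, 280.9000°)
turn_right(63.5°): centre at ρ to the right, rotate −63.5° → (-14.5394, 0.3566, 217.4000°)
turn_left(49.9°): centre at ρ to the left, rotate +49.9° → (-16.1524, -2.7223, 267.3000°)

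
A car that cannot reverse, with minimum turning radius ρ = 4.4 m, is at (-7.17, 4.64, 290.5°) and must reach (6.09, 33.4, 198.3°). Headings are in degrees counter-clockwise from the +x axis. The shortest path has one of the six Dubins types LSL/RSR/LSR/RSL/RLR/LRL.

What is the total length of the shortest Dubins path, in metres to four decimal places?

Let ψ = atan2(Δy, Δx) = atan2(28.76, 13.26) = 65.2476° be the start→goal bearing.
Normalize: d = |goal − start| / ρ = 31.669626/4.4 = 7.197642, α = (θ_start − ψ) mod 360° = 225.2524° = 3.931396 rad, β = (θ_goal − ψ) mod 360° = 133.0524° = 2.322202 rad.
Common terms: sin α = -0.710215, cos α = -0.703985, sin β = 0.730730, cos β = -0.682667, cos(α−β) = -0.038388, d² = 51.806054. Work in radians in the unit-radius frame; every candidate has L = ρ·(t + p + q).
LSL: p² = 2 + d² − 2cos(α−β) + 2d(sin α − sin β) = 33.140023; p = √p² = 5.756737; φ = atan2(cos β − cos α, d + sin α − sin β) = 0.003703 rad; t = (φ − α) mod 2π = 2.355493 rad, q = (β − φ) mod 2π = 2.318499 rad → L = 4.4·(2.355493 + 5.756737 + 2.318499) = 4.4·10.430729 = 45.895207 m
RSR: p² = 2 + d² − 2cos(α−β) + 2d(sin β − sin α) = 74.625636; p = √p² = 8.638613; φ = atan2(cos α − cos β, d − sin α + sin β) = -0.002468 rad; t = (α − φ) mod 2π = 3.933864 rad, q = (φ − β) mod 2π = 3.958515 rad → L = 4.4·(3.933864 + 8.638613 + 3.958515) = 4.4·16.530992 = 72.736365 m
LSR: p² = d² − 2 + 2cos(α−β) + 2d(sin α + sin β) = 50.024596; p = √p² = 7.072807; φ = atan2(−cos α − cos β, d + sin α + sin β) − atan2(−2, p) = 0.465372 rad; t = (φ − α) mod 2π = 2.817162 rad, q = (φ − β) mod 2π = 4.426355 rad → L = 4.4·(2.817162 + 7.072807 + 4.426355) = 4.4·14.316324 = 62.991824 m
RSL: p² = d² − 2 + 2cos(α−β) − 2d(sin α + sin β) = 49.433960; p = √p² = 7.030929; φ = atan2(cos α + cos β, d − sin α − sin β) − atan2(2, p) = -0.467990 rad; t = (α − φ) mod 2π = 4.399386 rad, q = (β − φ) mod 2π = 2.790192 rad → L = 4.4·(4.399386 + 7.030929 + 2.790192) = 4.4·14.220507 = 62.570232 m
RLR: c = (6 − d² + 2cos(α−β) + 2d(sin α − sin β))/8 = -8.328204, |c| > 1 → infeasible
LRL: c = (6 − d² + 2cos(α−β) − 2d(sin α − sin β))/8 = -3.142503, |c| > 1 → infeasible
Shortest: LSL with L = 45.895207 m ≈ 45.8952 m

45.8952 m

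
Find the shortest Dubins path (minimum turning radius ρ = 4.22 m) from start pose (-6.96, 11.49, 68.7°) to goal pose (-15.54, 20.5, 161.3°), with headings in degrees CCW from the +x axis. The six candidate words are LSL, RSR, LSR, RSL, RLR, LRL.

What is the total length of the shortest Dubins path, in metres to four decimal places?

13.7574 m

Let ψ = atan2(Δy, Δx) = atan2(9.01, -8.58) = 133.5996° be the start→goal bearing.
Normalize: d = |goal − start| / ρ = 12.441724/4.22 = 2.948276, α = (θ_start − ψ) mod 360° = 295.1004° = 5.150473 rad, β = (θ_goal − ψ) mod 360° = 27.7004° = 0.483462 rad.
Common terms: sin α = -0.905566, cos α = 0.424205, sin β = 0.464848, cos β = 0.885391, cos(α−β) = -0.045363, d² = 8.692331. Work in radians in the unit-radius frame; every candidate has L = ρ·(t + p + q).
LSL: p² = 2 + d² − 2cos(α−β) + 2d(sin α − sin β) = 2.702341; p = √p² = 1.643880; φ = atan2(cos β − cos α, d + sin α − sin β) = 0.284364 rad; t = (φ − α) mod 2π = 1.417076 rad, q = (β − φ) mod 2π = 0.199098 rad → L = 4.22·(1.417076 + 1.643880 + 0.199098) = 4.22·3.260055 = 13.757431 m
RSR: p² = 2 + d² − 2cos(α−β) + 2d(sin β − sin α) = 18.863772; p = √p² = 4.343244; φ = atan2(cos α − cos β, d − sin α + sin β) = -0.106385 rad; t = (α − φ) mod 2π = 5.256858 rad, q = (φ − β) mod 2π = 5.693338 rad → L = 4.22·(5.256858 + 4.343244 + 5.693338) = 4.22·15.293440 = 64.538317 m
LSR: p² = d² − 2 + 2cos(α−β) + 2d(sin α + sin β) = 4.002885; p = √p² = 2.000721; φ = atan2(−cos α − cos β, d + sin α + sin β) − atan2(−2, p) = 0.303922 rad; t = (φ − α) mod 2π = 1.436634 rad, q = (φ − β) mod 2π = 6.103645 rad → L = 4.22·(1.436634 + 2.000721 + 6.103645) = 4.22·9.541000 = 40.263019 m
RSL: p² = d² − 2 + 2cos(α−β) − 2d(sin α + sin β) = 9.200325; p = √p² = 3.033204; φ = atan2(cos α + cos β, d − sin α − sin β) − atan2(2, p) = -0.214183 rad; t = (α − φ) mod 2π = 5.364656 rad, q = (β − φ) mod 2π = 0.697645 rad → L = 4.22·(5.364656 + 3.033204 + 0.697645) = 4.22·9.095505 = 38.383031 m
RLR: c = (6 − d² + 2cos(α−β) + 2d(sin α − sin β))/8 = -1.357971, |c| > 1 → infeasible
LRL: c = (6 − d² + 2cos(α−β) − 2d(sin α − sin β))/8 = 0.662207; p = 2π − arccos c = 5.436150 rad; φ = atan2(cos β − cos α, d + sin α − sin β) = 0.284364 rad; t = (φ − α + p/2) mod 2π = 4.135151 rad, q = (β − α − t + p) mod 2π = 2.917173 rad → L = 4.22·(4.135151 + 5.436150 + 2.917173) = 4.22·12.488474 = 52.701362 m
Shortest: LSL with L = 13.757431 m ≈ 13.7574 m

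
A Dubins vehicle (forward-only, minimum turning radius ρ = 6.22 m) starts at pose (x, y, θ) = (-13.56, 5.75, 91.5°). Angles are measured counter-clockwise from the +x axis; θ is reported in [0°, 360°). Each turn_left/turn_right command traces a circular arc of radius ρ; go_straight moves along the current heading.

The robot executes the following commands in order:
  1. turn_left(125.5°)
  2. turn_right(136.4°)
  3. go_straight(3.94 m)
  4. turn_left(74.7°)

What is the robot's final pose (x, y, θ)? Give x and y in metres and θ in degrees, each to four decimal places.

(-36.2948, 27.0920, 155.3000°)

set_pose: (x, y, θ) = (-13.5600, 5.7500, 91.5000°), ρ = 6.22
turn_left(125.5°): centre at ρ to the left, rotate +125.5° → (-23.5212, 10.5547, 217.0000°)
turn_right(136.4°): centre at ρ to the right, rotate −136.4° → (-33.4009, 16.5381, 80.6000°)
go_straight(3.94): x += 3.94·cos θ, y += 3.94·sin θ → (-32.7574, 20.4252, 80.6000°)
turn_left(74.7°): centre at ρ to the left, rotate +74.7° → (-36.2948, 27.0920, 155.3000°)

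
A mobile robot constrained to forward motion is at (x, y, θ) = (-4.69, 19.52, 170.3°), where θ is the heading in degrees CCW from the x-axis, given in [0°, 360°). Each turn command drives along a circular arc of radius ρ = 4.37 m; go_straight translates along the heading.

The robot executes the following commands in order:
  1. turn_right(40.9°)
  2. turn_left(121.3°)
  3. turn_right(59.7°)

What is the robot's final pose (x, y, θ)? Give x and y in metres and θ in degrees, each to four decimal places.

(-18.1224, 16.8790, 191.0000°)

set_pose: (x, y, θ) = (-4.6900, 19.5200, 170.3000°), ρ = 4.37
turn_right(40.9°): centre at ρ to the right, rotate −40.9° → (-7.3305, 21.0538, 129.4000°)
turn_left(121.3°): centre at ρ to the left, rotate +121.3° → (-14.8318, 19.7243, 250.7000°)
turn_right(59.7°): centre at ρ to the right, rotate −59.7° → (-18.1224, 16.8790, 191.0000°)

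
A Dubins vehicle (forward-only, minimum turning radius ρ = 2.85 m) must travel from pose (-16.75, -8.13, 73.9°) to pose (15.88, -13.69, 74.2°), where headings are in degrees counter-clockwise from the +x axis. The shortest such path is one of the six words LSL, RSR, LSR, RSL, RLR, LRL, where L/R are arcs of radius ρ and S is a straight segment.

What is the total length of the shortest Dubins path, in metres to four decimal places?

36.2350 m

Let ψ = atan2(Δy, Δx) = atan2(-5.56, 32.63) = -9.6701° be the start→goal bearing.
Normalize: d = |goal − start| / ρ = 33.100310/2.85 = 11.614144, α = (θ_start − ψ) mod 360° = 83.5701° = 1.458573 rad, β = (θ_goal − ψ) mod 360° = 83.8701° = 1.463809 rad.
Common terms: sin α = 0.993710, cos α = 0.111988, sin β = 0.994282, cos β = 0.106784, cos(α−β) = 0.999986, d² = 134.888335. Work in radians in the unit-radius frame; every candidate has L = ρ·(t + p + q).
LSL: p² = 2 + d² − 2cos(α−β) + 2d(sin α − sin β) = 134.875058; p = √p² = 11.613572; φ = atan2(cos β − cos α, d + sin α − sin β) = -0.000448 rad; t = (φ − α) mod 2π = 4.824164 rad, q = (β − φ) mod 2π = 1.464257 rad → L = 2.85·(4.824164 + 11.613572 + 1.464257) = 2.85·17.901993 = 51.020681 m
RSR: p² = 2 + d² − 2cos(α−β) + 2d(sin β − sin α) = 134.901666; p = √p² = 11.614718; φ = atan2(cos α − cos β, d − sin α + sin β) = 0.000448 rad; t = (α − φ) mod 2π = 1.458125 rad, q = (φ − β) mod 2π = 4.819825 rad → L = 2.85·(1.458125 + 11.614718 + 4.819825) = 2.85·17.892667 = 50.994101 m
LSR: p² = d² − 2 + 2cos(α−β) + 2d(sin α + sin β) = 181.065953; p = √p² = 13.456075; φ = atan2(−cos α − cos β, d + sin α + sin β) − atan2(−2, p) = 0.131469 rad; t = (φ − α) mod 2π = 4.956082 rad, q = (φ − β) mod 2π = 4.950846 rad → L = 2.85·(4.956082 + 13.456075 + 4.950846) = 2.85·23.363003 = 66.584558 m
RSL: p² = d² − 2 + 2cos(α−β) − 2d(sin α + sin β) = 88.710662; p = √p² = 9.418634; φ = atan2(cos α + cos β, d − sin α − sin β) − atan2(2, p) = -0.186514 rad; t = (α − φ) mod 2π = 1.645087 rad, q = (β − φ) mod 2π = 1.650323 rad → L = 2.85·(1.645087 + 9.418634 + 1.650323) = 2.85·12.714044 = 36.235024 m
RLR: c = (6 − d² + 2cos(α−β) + 2d(sin α − sin β))/8 = -15.862708, |c| > 1 → infeasible
LRL: c = (6 − d² + 2cos(α−β) − 2d(sin α − sin β))/8 = -15.859382, |c| > 1 → infeasible
Shortest: RSL with L = 36.235024 m ≈ 36.2350 m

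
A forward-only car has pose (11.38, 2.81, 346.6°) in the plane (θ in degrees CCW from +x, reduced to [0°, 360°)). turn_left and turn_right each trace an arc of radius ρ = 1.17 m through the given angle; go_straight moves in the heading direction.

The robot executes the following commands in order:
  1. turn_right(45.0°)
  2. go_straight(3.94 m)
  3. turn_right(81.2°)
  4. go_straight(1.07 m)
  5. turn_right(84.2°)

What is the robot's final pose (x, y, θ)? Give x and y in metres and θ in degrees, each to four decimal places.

(11.5487, -3.2219, 136.2000°)

set_pose: (x, y, θ) = (11.3800, 2.8100, 346.6000°), ρ = 1.17
turn_right(45.0°): centre at ρ to the right, rotate −45.0° → (12.1054, 2.2849, 301.6000°)
go_straight(3.94): x += 3.94·cos θ, y += 3.94·sin θ → (14.1699, -1.0709, 301.6000°)
turn_right(81.2°): centre at ρ to the right, rotate −81.2° → (13.9317, -2.5750, 220.4000°)
go_straight(1.07): x += 1.07·cos θ, y += 1.07·sin θ → (13.1168, -3.2684, 220.4000°)
turn_right(84.2°): centre at ρ to the right, rotate −84.2° → (11.5487, -3.2219, 136.2000°)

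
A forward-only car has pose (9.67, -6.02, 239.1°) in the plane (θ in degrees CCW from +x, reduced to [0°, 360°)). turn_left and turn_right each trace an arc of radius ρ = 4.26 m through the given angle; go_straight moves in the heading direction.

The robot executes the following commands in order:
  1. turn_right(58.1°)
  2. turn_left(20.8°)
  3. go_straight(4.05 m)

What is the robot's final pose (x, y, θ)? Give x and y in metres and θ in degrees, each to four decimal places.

(0.8209, -9.8997, 201.8000°)

set_pose: (x, y, θ) = (9.6700, -6.0200, 239.1000°), ρ = 4.26
turn_right(58.1°): centre at ρ to the right, rotate −58.1° → (6.0890, -8.0917, 181.0000°)
turn_left(20.8°): centre at ρ to the left, rotate +20.8° → (4.5813, -8.3957, 201.8000°)
go_straight(4.05): x += 4.05·cos θ, y += 4.05·sin θ → (0.8209, -9.8997, 201.8000°)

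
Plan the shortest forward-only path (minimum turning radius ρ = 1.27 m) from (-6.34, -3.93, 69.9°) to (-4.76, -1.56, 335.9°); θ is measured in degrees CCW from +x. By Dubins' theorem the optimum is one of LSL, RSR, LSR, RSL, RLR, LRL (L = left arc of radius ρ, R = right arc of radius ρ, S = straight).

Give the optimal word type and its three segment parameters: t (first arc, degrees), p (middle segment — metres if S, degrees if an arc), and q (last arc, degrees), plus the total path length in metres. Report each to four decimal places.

Let ψ = atan2(Δy, Δx) = atan2(2.37, 1.58) = 56.3099° be the start→goal bearing.
Normalize: d = |goal − start| / ρ = 2.848386/1.27 = 2.242823, α = (θ_start − ψ) mod 360° = 13.5901° = 0.237191 rad, β = (θ_goal − ψ) mod 360° = 279.5901° = 4.879767 rad.
Common terms: sin α = 0.234974, cos α = 0.972002, sin β = -0.986025, cos β = 0.166598, cos(α−β) = -0.069756, d² = 5.030256. Work in radians in the unit-radius frame; every candidate has L = ρ·(t + p + q).
LSL: p² = 2 + d² − 2cos(α−β) + 2d(sin α − sin β) = 12.646737; p = √p² = 3.556225; φ = atan2(cos β − cos α, d + sin α − sin β) = -0.228459 rad; t = (φ − α) mod 2π = 5.817534 rad, q = (β − φ) mod 2π = 5.108227 rad → L = 1.27·(5.817534 + 3.556225 + 5.108227) = 1.27·14.481986 = 18.392122 m
RSR: p² = 2 + d² − 2cos(α−β) + 2d(sin β − sin α) = 1.692801; p = √p² = 1.301077; φ = atan2(cos α − cos β, d − sin α + sin β) = 0.667505 rad; t = (α − φ) mod 2π = 5.852871 rad, q = (φ − β) mod 2π = 2.070923 rad → L = 1.27·(5.852871 + 1.301077 + 2.070923) = 1.27·9.224872 = 11.715587 m
LSR: p² = d² − 2 + 2cos(α−β) + 2d(sin α + sin β) = -0.478208 < 0 → infeasible
RSL: p² = d² − 2 + 2cos(α−β) − 2d(sin α + sin β) = 6.259694; p = √p² = 2.501938; φ = atan2(cos α + cos β, d − sin α − sin β) − atan2(2, p) = -0.310945 rad; t = (α − φ) mod 2π = 0.548137 rad, q = (β − φ) mod 2π = 5.190713 rad → L = 1.27·(0.548137 + 2.501938 + 5.190713) = 1.27·8.240787 = 10.465800 m
RLR: c = (6 − d² + 2cos(α−β) + 2d(sin α − sin β))/8 = 0.788400; p = 2π − arccos c = 5.620592 rad; φ = atan2(cos α − cos β, d − sin α + sin β) = 0.667505 rad; t = (α − φ + p/2) mod 2π = 2.379982 rad, q = (α − β − t + p) mod 2π = 4.881220 rad → L = 1.27·(2.379982 + 5.620592 + 4.881220) = 1.27·12.881794 = 16.359879 m
LRL: c = (6 − d² + 2cos(α−β) − 2d(sin α − sin β))/8 = -0.580842; p = 2π − arccos c = 4.092626 rad; φ = atan2(cos β − cos α, d + sin α − sin β) = -0.228459 rad; t = (φ − α + p/2) mod 2π = 1.580662 rad, q = (β − α − t + p) mod 2π = 0.871354 rad → L = 1.27·(1.580662 + 4.092626 + 0.871354) = 1.27·6.544643 = 8.311696 m
Shortest: LRL with L = 8.311696 m ≈ 8.3117 m
Convert LRL to answer units (arcs ×180/π): t = 1.580662·180/π = 90.5653°, p = 4.092626·180/π = 234.4902°, q = 0.871354·180/π = 49.9249°, L = 8.3117 m.

LRL: t = 90.5653°, p = 234.4902°, q = 49.9249°, L = 8.3117 m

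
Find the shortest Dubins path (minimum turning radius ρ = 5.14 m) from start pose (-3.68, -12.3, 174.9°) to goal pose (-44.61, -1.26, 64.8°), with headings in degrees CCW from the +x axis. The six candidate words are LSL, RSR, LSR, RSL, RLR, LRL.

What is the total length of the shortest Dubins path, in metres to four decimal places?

Let ψ = atan2(Δy, Δx) = atan2(11.04, -40.93) = 164.9049° be the start→goal bearing.
Normalize: d = |goal − start| / ρ = 42.392765/5.14 = 8.247620, α = (θ_start − ψ) mod 360° = 9.9951° = 0.174447 rad, β = (θ_goal − ψ) mod 360° = 259.8951° = 4.536025 rad.
Common terms: sin α = 0.173564, cos α = 0.984823, sin β = -0.984488, cos β = -0.175451, cos(α−β) = -0.343660, d² = 68.023229. Work in radians in the unit-radius frame; every candidate has L = ρ·(t + p + q).
LSL: p² = 2 + d² − 2cos(α−β) + 2d(sin α − sin β) = 89.812892; p = √p² = 9.476966; φ = atan2(cos β − cos α, d + sin α − sin β) = -0.122739 rad; t = (φ − α) mod 2π = 5.985999 rad, q = (β − φ) mod 2π = 4.658764 rad → L = 5.14·(5.985999 + 9.476966 + 4.658764) = 5.14·20.121730 = 103.425690 m
RSR: p² = 2 + d² − 2cos(α−β) + 2d(sin β − sin α) = 51.608204; p = √p² = 7.183885; φ = atan2(cos α − cos β, d − sin α + sin β) = 0.162221 rad; t = (α − φ) mod 2π = 0.012226 rad, q = (φ − β) mod 2π = 1.909381 rad → L = 5.14·(0.012226 + 7.183885 + 1.909381) = 5.14·9.105493 = 46.802232 m
LSR: p² = d² − 2 + 2cos(α−β) + 2d(sin α + sin β) = 51.959519; p = √p² = 7.208295; φ = atan2(−cos α − cos β, d + sin α + sin β) − atan2(−2, p) = 0.162242 rad; t = (φ − α) mod 2π = 6.270980 rad, q = (φ − β) mod 2π = 1.909402 rad → L = 5.14·(6.270980 + 7.208295 + 1.909402) = 5.14·15.388677 = 79.097801 m
RSL: p² = d² − 2 + 2cos(α−β) − 2d(sin α + sin β) = 78.712301; p = √p² = 8.871995; φ = atan2(cos α + cos β, d − sin α − sin β) − atan2(2, p) = -0.132610 rad; t = (α − φ) mod 2π = 0.307057 rad, q = (β − φ) mod 2π = 4.668635 rad → L = 5.14·(0.307057 + 8.871995 + 4.668635) = 5.14·13.847687 = 71.177113 m
RLR: c = (6 − d² + 2cos(α−β) + 2d(sin α − sin β))/8 = -5.451026, |c| > 1 → infeasible
LRL: c = (6 − d² + 2cos(α−β) − 2d(sin α − sin β))/8 = -10.226612, |c| > 1 → infeasible
Shortest: RSR with L = 46.802232 m ≈ 46.8022 m

46.8022 m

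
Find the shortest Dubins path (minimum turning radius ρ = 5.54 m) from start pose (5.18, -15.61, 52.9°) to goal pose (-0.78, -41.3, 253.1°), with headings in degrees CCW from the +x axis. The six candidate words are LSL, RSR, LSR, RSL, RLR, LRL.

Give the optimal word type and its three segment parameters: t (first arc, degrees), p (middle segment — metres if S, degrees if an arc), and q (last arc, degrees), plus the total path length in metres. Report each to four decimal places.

Let ψ = atan2(Δy, Δx) = atan2(-25.69, -5.96) = -103.0614° be the start→goal bearing.
Normalize: d = |goal − start| / ρ = 26.372290/5.54 = 4.760341, α = (θ_start − ψ) mod 360° = 155.9614° = 2.722040 rad, β = (θ_goal − ψ) mod 360° = 356.1614° = 6.216189 rad.
Common terms: sin α = 0.407352, cos α = -0.913271, sin β = -0.066946, cos β = 0.997757, cos(α−β) = -0.938493, d² = 22.660849. Work in radians in the unit-radius frame; every candidate has L = ρ·(t + p + q).
LSL: p² = 2 + d² − 2cos(α−β) + 2d(sin α − sin β) = 31.053482; p = √p² = 5.572565; φ = atan2(cos β − cos α, d + sin α − sin β) = 0.350040 rad; t = (φ − α) mod 2π = 3.911185 rad, q = (β − φ) mod 2π = 5.866149 rad → L = 5.54·(3.911185 + 5.572565 + 5.866149) = 5.54·15.349900 = 85.038444 m
RSR: p² = 2 + d² − 2cos(α−β) + 2d(sin β − sin α) = 22.022187; p = √p² = 4.692780; φ = atan2(cos α − cos β, d − sin α + sin β) = -0.419416 rad; t = (α − φ) mod 2π = 3.141456 rad, q = (φ − β) mod 2π = 5.930766 rad → L = 5.54·(3.141456 + 4.692780 + 5.930766) = 5.54·13.765002 = 76.258110 m
LSR: p² = d² − 2 + 2cos(α−β) + 2d(sin α + sin β) = 22.024759; p = √p² = 4.693054; φ = atan2(−cos α − cos β, d + sin α + sin β) − atan2(−2, p) = 0.386292 rad; t = (φ − α) mod 2π = 3.947438 rad, q = (φ − β) mod 2π = 0.453289 rad → L = 5.54·(3.947438 + 4.693054 + 0.453289) = 5.54·9.093781 = 50.379548 m
RSL: p² = d² − 2 + 2cos(α−β) − 2d(sin α + sin β) = 15.542966; p = √p² = 3.942457; φ = atan2(cos α + cos β, d − sin α − sin β) − atan2(2, p) = -0.450357 rad; t = (α − φ) mod 2π = 3.172396 rad, q = (β − φ) mod 2π = 0.383360 rad → L = 5.54·(3.172396 + 3.942457 + 0.383360) = 5.54·7.498213 = 41.540100 m
RLR: c = (6 − d² + 2cos(α−β) + 2d(sin α − sin β))/8 = -1.752773, |c| > 1 → infeasible
LRL: c = (6 − d² + 2cos(α−β) − 2d(sin α − sin β))/8 = -2.881685, |c| > 1 → infeasible
Shortest: RSL with L = 41.540100 m ≈ 41.5401 m
Convert RSL to answer units (arcs ×180/π): t = 3.172396·180/π = 181.7649°, p = ρ·p = 5.54·3.942457 = 21.8412 m, q = 0.383360·180/π = 21.9649°, L = 41.5401 m.

RSL: t = 181.7649°, p = 21.8412 m, q = 21.9649°, L = 41.5401 m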